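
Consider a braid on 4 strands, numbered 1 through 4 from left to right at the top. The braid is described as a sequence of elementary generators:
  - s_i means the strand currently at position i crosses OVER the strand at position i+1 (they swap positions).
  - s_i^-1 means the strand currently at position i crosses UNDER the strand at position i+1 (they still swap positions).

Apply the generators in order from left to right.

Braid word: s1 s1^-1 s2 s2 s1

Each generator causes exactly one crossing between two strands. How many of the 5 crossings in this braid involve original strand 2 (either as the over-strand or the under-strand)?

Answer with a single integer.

Answer: 5

Derivation:
Gen 1: crossing 1x2. Involves strand 2? yes. Count so far: 1
Gen 2: crossing 2x1. Involves strand 2? yes. Count so far: 2
Gen 3: crossing 2x3. Involves strand 2? yes. Count so far: 3
Gen 4: crossing 3x2. Involves strand 2? yes. Count so far: 4
Gen 5: crossing 1x2. Involves strand 2? yes. Count so far: 5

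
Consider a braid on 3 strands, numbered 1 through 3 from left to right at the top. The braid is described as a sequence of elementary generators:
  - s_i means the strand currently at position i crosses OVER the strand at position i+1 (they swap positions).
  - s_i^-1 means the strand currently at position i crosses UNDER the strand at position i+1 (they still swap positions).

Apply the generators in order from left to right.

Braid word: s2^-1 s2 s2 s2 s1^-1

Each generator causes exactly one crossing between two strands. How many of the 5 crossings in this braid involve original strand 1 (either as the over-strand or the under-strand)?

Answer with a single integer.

Gen 1: crossing 2x3. Involves strand 1? no. Count so far: 0
Gen 2: crossing 3x2. Involves strand 1? no. Count so far: 0
Gen 3: crossing 2x3. Involves strand 1? no. Count so far: 0
Gen 4: crossing 3x2. Involves strand 1? no. Count so far: 0
Gen 5: crossing 1x2. Involves strand 1? yes. Count so far: 1

Answer: 1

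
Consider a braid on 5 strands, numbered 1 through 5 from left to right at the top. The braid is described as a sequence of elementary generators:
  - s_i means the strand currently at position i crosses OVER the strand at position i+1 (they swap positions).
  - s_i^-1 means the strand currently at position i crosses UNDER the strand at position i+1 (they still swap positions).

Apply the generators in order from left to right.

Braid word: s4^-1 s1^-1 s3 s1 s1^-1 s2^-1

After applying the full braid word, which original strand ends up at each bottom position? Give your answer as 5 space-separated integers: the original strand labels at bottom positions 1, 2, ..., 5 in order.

Answer: 2 5 1 3 4

Derivation:
Gen 1 (s4^-1): strand 4 crosses under strand 5. Perm now: [1 2 3 5 4]
Gen 2 (s1^-1): strand 1 crosses under strand 2. Perm now: [2 1 3 5 4]
Gen 3 (s3): strand 3 crosses over strand 5. Perm now: [2 1 5 3 4]
Gen 4 (s1): strand 2 crosses over strand 1. Perm now: [1 2 5 3 4]
Gen 5 (s1^-1): strand 1 crosses under strand 2. Perm now: [2 1 5 3 4]
Gen 6 (s2^-1): strand 1 crosses under strand 5. Perm now: [2 5 1 3 4]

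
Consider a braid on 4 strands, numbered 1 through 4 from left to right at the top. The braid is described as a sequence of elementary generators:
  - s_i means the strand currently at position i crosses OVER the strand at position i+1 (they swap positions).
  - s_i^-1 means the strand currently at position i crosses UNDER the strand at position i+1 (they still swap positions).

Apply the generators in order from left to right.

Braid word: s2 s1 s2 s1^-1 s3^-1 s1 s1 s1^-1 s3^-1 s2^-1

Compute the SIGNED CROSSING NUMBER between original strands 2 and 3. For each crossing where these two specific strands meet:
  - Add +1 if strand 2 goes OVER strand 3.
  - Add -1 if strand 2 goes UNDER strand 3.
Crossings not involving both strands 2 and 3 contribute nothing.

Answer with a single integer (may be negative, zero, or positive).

Gen 1: 2 over 3. Both 2&3? yes. Contrib: +1. Sum: 1
Gen 2: crossing 1x3. Both 2&3? no. Sum: 1
Gen 3: crossing 1x2. Both 2&3? no. Sum: 1
Gen 4: 3 under 2. Both 2&3? yes. Contrib: +1. Sum: 2
Gen 5: crossing 1x4. Both 2&3? no. Sum: 2
Gen 6: 2 over 3. Both 2&3? yes. Contrib: +1. Sum: 3
Gen 7: 3 over 2. Both 2&3? yes. Contrib: -1. Sum: 2
Gen 8: 2 under 3. Both 2&3? yes. Contrib: -1. Sum: 1
Gen 9: crossing 4x1. Both 2&3? no. Sum: 1
Gen 10: crossing 2x1. Both 2&3? no. Sum: 1

Answer: 1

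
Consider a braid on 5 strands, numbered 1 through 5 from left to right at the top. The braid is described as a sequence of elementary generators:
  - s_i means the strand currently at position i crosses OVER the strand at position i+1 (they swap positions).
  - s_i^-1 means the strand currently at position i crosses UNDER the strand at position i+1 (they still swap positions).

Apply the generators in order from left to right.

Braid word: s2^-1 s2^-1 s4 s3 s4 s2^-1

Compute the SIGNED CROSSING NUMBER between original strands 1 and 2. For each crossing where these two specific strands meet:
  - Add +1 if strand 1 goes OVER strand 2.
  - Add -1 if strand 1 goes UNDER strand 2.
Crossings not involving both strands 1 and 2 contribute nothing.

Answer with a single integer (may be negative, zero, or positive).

Answer: 0

Derivation:
Gen 1: crossing 2x3. Both 1&2? no. Sum: 0
Gen 2: crossing 3x2. Both 1&2? no. Sum: 0
Gen 3: crossing 4x5. Both 1&2? no. Sum: 0
Gen 4: crossing 3x5. Both 1&2? no. Sum: 0
Gen 5: crossing 3x4. Both 1&2? no. Sum: 0
Gen 6: crossing 2x5. Both 1&2? no. Sum: 0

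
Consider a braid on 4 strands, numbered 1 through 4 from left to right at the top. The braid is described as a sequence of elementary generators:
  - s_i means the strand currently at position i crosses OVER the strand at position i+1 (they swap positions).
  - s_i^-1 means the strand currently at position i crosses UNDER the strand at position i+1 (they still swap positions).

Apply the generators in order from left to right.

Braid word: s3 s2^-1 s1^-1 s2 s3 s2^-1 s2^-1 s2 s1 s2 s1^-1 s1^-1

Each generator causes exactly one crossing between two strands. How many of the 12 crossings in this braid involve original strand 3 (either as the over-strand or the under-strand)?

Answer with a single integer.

Answer: 8

Derivation:
Gen 1: crossing 3x4. Involves strand 3? yes. Count so far: 1
Gen 2: crossing 2x4. Involves strand 3? no. Count so far: 1
Gen 3: crossing 1x4. Involves strand 3? no. Count so far: 1
Gen 4: crossing 1x2. Involves strand 3? no. Count so far: 1
Gen 5: crossing 1x3. Involves strand 3? yes. Count so far: 2
Gen 6: crossing 2x3. Involves strand 3? yes. Count so far: 3
Gen 7: crossing 3x2. Involves strand 3? yes. Count so far: 4
Gen 8: crossing 2x3. Involves strand 3? yes. Count so far: 5
Gen 9: crossing 4x3. Involves strand 3? yes. Count so far: 6
Gen 10: crossing 4x2. Involves strand 3? no. Count so far: 6
Gen 11: crossing 3x2. Involves strand 3? yes. Count so far: 7
Gen 12: crossing 2x3. Involves strand 3? yes. Count so far: 8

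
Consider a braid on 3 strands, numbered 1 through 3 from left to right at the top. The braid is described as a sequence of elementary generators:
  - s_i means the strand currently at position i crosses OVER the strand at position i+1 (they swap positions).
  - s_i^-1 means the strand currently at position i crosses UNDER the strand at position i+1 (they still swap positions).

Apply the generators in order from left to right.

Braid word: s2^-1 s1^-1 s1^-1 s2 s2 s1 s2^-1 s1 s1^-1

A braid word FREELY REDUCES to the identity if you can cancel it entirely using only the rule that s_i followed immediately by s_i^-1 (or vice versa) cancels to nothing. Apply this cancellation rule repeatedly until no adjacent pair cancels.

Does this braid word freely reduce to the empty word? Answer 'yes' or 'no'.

Answer: no

Derivation:
Gen 1 (s2^-1): push. Stack: [s2^-1]
Gen 2 (s1^-1): push. Stack: [s2^-1 s1^-1]
Gen 3 (s1^-1): push. Stack: [s2^-1 s1^-1 s1^-1]
Gen 4 (s2): push. Stack: [s2^-1 s1^-1 s1^-1 s2]
Gen 5 (s2): push. Stack: [s2^-1 s1^-1 s1^-1 s2 s2]
Gen 6 (s1): push. Stack: [s2^-1 s1^-1 s1^-1 s2 s2 s1]
Gen 7 (s2^-1): push. Stack: [s2^-1 s1^-1 s1^-1 s2 s2 s1 s2^-1]
Gen 8 (s1): push. Stack: [s2^-1 s1^-1 s1^-1 s2 s2 s1 s2^-1 s1]
Gen 9 (s1^-1): cancels prior s1. Stack: [s2^-1 s1^-1 s1^-1 s2 s2 s1 s2^-1]
Reduced word: s2^-1 s1^-1 s1^-1 s2 s2 s1 s2^-1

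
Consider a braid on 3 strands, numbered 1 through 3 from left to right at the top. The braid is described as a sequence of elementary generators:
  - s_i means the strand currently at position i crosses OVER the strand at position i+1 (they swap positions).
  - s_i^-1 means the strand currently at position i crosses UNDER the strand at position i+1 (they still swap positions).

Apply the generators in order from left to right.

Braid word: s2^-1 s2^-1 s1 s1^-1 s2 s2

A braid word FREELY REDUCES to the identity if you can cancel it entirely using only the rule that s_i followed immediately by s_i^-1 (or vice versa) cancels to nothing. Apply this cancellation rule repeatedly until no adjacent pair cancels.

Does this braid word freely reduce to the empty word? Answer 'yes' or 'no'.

Answer: yes

Derivation:
Gen 1 (s2^-1): push. Stack: [s2^-1]
Gen 2 (s2^-1): push. Stack: [s2^-1 s2^-1]
Gen 3 (s1): push. Stack: [s2^-1 s2^-1 s1]
Gen 4 (s1^-1): cancels prior s1. Stack: [s2^-1 s2^-1]
Gen 5 (s2): cancels prior s2^-1. Stack: [s2^-1]
Gen 6 (s2): cancels prior s2^-1. Stack: []
Reduced word: (empty)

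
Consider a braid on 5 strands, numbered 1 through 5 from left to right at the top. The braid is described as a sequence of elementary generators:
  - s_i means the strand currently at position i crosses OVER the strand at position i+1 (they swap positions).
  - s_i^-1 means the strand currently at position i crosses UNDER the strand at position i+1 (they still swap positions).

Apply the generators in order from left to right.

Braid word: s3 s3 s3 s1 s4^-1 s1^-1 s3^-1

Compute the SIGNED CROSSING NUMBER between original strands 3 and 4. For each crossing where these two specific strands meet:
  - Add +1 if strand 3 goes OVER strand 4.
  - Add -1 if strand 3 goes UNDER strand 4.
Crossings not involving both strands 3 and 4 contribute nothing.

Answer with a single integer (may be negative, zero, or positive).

Answer: 1

Derivation:
Gen 1: 3 over 4. Both 3&4? yes. Contrib: +1. Sum: 1
Gen 2: 4 over 3. Both 3&4? yes. Contrib: -1. Sum: 0
Gen 3: 3 over 4. Both 3&4? yes. Contrib: +1. Sum: 1
Gen 4: crossing 1x2. Both 3&4? no. Sum: 1
Gen 5: crossing 3x5. Both 3&4? no. Sum: 1
Gen 6: crossing 2x1. Both 3&4? no. Sum: 1
Gen 7: crossing 4x5. Both 3&4? no. Sum: 1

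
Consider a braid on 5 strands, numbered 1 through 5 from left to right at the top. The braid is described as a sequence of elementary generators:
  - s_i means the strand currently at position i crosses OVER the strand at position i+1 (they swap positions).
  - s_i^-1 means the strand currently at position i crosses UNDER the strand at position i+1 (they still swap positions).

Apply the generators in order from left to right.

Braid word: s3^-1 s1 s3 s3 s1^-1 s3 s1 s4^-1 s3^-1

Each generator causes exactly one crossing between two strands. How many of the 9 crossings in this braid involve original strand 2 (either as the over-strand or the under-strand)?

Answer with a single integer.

Answer: 3

Derivation:
Gen 1: crossing 3x4. Involves strand 2? no. Count so far: 0
Gen 2: crossing 1x2. Involves strand 2? yes. Count so far: 1
Gen 3: crossing 4x3. Involves strand 2? no. Count so far: 1
Gen 4: crossing 3x4. Involves strand 2? no. Count so far: 1
Gen 5: crossing 2x1. Involves strand 2? yes. Count so far: 2
Gen 6: crossing 4x3. Involves strand 2? no. Count so far: 2
Gen 7: crossing 1x2. Involves strand 2? yes. Count so far: 3
Gen 8: crossing 4x5. Involves strand 2? no. Count so far: 3
Gen 9: crossing 3x5. Involves strand 2? no. Count so far: 3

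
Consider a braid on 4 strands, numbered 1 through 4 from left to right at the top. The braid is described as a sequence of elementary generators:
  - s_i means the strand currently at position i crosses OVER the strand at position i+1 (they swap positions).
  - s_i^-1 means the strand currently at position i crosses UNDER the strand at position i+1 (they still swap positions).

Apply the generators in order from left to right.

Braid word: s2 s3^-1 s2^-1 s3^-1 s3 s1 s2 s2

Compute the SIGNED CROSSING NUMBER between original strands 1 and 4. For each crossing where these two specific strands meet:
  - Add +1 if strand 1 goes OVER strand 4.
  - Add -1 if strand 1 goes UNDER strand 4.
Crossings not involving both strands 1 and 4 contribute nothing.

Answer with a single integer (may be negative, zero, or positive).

Answer: 1

Derivation:
Gen 1: crossing 2x3. Both 1&4? no. Sum: 0
Gen 2: crossing 2x4. Both 1&4? no. Sum: 0
Gen 3: crossing 3x4. Both 1&4? no. Sum: 0
Gen 4: crossing 3x2. Both 1&4? no. Sum: 0
Gen 5: crossing 2x3. Both 1&4? no. Sum: 0
Gen 6: 1 over 4. Both 1&4? yes. Contrib: +1. Sum: 1
Gen 7: crossing 1x3. Both 1&4? no. Sum: 1
Gen 8: crossing 3x1. Both 1&4? no. Sum: 1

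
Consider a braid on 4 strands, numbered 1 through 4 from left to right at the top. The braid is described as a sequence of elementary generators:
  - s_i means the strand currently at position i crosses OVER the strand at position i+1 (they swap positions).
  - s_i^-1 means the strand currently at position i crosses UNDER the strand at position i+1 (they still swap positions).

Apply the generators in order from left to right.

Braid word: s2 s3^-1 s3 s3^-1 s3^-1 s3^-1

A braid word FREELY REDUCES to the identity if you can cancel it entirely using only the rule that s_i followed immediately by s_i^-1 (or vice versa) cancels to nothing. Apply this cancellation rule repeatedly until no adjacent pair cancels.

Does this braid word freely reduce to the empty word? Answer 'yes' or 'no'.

Answer: no

Derivation:
Gen 1 (s2): push. Stack: [s2]
Gen 2 (s3^-1): push. Stack: [s2 s3^-1]
Gen 3 (s3): cancels prior s3^-1. Stack: [s2]
Gen 4 (s3^-1): push. Stack: [s2 s3^-1]
Gen 5 (s3^-1): push. Stack: [s2 s3^-1 s3^-1]
Gen 6 (s3^-1): push. Stack: [s2 s3^-1 s3^-1 s3^-1]
Reduced word: s2 s3^-1 s3^-1 s3^-1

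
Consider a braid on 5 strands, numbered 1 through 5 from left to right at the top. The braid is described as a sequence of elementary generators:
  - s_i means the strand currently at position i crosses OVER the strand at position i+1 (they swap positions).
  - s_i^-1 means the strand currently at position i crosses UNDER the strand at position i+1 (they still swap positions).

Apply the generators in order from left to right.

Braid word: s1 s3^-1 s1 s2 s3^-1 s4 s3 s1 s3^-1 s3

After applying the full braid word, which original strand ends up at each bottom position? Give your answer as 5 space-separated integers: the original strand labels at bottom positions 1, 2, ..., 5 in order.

Gen 1 (s1): strand 1 crosses over strand 2. Perm now: [2 1 3 4 5]
Gen 2 (s3^-1): strand 3 crosses under strand 4. Perm now: [2 1 4 3 5]
Gen 3 (s1): strand 2 crosses over strand 1. Perm now: [1 2 4 3 5]
Gen 4 (s2): strand 2 crosses over strand 4. Perm now: [1 4 2 3 5]
Gen 5 (s3^-1): strand 2 crosses under strand 3. Perm now: [1 4 3 2 5]
Gen 6 (s4): strand 2 crosses over strand 5. Perm now: [1 4 3 5 2]
Gen 7 (s3): strand 3 crosses over strand 5. Perm now: [1 4 5 3 2]
Gen 8 (s1): strand 1 crosses over strand 4. Perm now: [4 1 5 3 2]
Gen 9 (s3^-1): strand 5 crosses under strand 3. Perm now: [4 1 3 5 2]
Gen 10 (s3): strand 3 crosses over strand 5. Perm now: [4 1 5 3 2]

Answer: 4 1 5 3 2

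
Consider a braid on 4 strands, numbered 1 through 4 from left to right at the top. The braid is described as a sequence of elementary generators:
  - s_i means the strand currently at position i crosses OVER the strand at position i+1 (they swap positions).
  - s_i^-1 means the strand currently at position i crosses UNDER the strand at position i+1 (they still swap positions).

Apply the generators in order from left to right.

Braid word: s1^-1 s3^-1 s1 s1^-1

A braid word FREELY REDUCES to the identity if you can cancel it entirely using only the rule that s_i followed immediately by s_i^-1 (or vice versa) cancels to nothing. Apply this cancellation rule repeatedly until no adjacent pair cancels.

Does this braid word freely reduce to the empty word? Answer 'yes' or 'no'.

Answer: no

Derivation:
Gen 1 (s1^-1): push. Stack: [s1^-1]
Gen 2 (s3^-1): push. Stack: [s1^-1 s3^-1]
Gen 3 (s1): push. Stack: [s1^-1 s3^-1 s1]
Gen 4 (s1^-1): cancels prior s1. Stack: [s1^-1 s3^-1]
Reduced word: s1^-1 s3^-1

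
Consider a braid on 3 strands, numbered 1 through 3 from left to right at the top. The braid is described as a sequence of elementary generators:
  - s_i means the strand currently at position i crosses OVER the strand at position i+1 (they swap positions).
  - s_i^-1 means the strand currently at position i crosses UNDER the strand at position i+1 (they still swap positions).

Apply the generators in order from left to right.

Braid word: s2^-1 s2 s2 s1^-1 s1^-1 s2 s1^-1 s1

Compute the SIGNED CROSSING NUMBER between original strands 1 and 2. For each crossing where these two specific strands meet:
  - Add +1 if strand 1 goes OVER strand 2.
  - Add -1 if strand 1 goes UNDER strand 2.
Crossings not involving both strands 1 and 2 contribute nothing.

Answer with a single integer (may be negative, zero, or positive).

Answer: -2

Derivation:
Gen 1: crossing 2x3. Both 1&2? no. Sum: 0
Gen 2: crossing 3x2. Both 1&2? no. Sum: 0
Gen 3: crossing 2x3. Both 1&2? no. Sum: 0
Gen 4: crossing 1x3. Both 1&2? no. Sum: 0
Gen 5: crossing 3x1. Both 1&2? no. Sum: 0
Gen 6: crossing 3x2. Both 1&2? no. Sum: 0
Gen 7: 1 under 2. Both 1&2? yes. Contrib: -1. Sum: -1
Gen 8: 2 over 1. Both 1&2? yes. Contrib: -1. Sum: -2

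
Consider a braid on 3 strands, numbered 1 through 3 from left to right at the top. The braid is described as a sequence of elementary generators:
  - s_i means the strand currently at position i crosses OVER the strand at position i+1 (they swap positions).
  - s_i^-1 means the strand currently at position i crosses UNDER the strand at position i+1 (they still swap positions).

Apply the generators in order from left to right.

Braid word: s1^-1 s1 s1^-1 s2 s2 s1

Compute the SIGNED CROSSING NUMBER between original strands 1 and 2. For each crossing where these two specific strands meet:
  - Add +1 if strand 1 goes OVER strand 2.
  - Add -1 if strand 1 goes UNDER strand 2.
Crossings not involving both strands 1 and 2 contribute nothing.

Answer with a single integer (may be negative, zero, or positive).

Gen 1: 1 under 2. Both 1&2? yes. Contrib: -1. Sum: -1
Gen 2: 2 over 1. Both 1&2? yes. Contrib: -1. Sum: -2
Gen 3: 1 under 2. Both 1&2? yes. Contrib: -1. Sum: -3
Gen 4: crossing 1x3. Both 1&2? no. Sum: -3
Gen 5: crossing 3x1. Both 1&2? no. Sum: -3
Gen 6: 2 over 1. Both 1&2? yes. Contrib: -1. Sum: -4

Answer: -4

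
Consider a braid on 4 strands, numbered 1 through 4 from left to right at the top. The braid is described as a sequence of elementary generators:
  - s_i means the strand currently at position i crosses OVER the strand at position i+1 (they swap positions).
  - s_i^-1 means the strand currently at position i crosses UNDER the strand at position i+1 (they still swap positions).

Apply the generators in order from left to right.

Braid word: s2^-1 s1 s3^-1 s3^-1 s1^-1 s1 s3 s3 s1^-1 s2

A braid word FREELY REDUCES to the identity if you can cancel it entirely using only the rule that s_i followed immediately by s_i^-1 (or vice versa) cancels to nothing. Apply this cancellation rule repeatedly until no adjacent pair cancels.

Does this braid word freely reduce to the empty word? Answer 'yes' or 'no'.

Answer: yes

Derivation:
Gen 1 (s2^-1): push. Stack: [s2^-1]
Gen 2 (s1): push. Stack: [s2^-1 s1]
Gen 3 (s3^-1): push. Stack: [s2^-1 s1 s3^-1]
Gen 4 (s3^-1): push. Stack: [s2^-1 s1 s3^-1 s3^-1]
Gen 5 (s1^-1): push. Stack: [s2^-1 s1 s3^-1 s3^-1 s1^-1]
Gen 6 (s1): cancels prior s1^-1. Stack: [s2^-1 s1 s3^-1 s3^-1]
Gen 7 (s3): cancels prior s3^-1. Stack: [s2^-1 s1 s3^-1]
Gen 8 (s3): cancels prior s3^-1. Stack: [s2^-1 s1]
Gen 9 (s1^-1): cancels prior s1. Stack: [s2^-1]
Gen 10 (s2): cancels prior s2^-1. Stack: []
Reduced word: (empty)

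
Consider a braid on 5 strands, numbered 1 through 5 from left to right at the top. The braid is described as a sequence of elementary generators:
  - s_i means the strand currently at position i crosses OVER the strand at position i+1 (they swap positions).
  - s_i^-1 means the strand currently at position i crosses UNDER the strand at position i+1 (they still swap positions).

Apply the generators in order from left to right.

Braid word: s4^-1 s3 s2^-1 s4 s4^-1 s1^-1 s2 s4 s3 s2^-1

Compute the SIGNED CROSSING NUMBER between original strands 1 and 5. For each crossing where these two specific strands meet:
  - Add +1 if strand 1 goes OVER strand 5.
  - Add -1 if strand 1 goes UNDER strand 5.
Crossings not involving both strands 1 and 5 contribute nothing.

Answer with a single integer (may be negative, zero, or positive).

Answer: -1

Derivation:
Gen 1: crossing 4x5. Both 1&5? no. Sum: 0
Gen 2: crossing 3x5. Both 1&5? no. Sum: 0
Gen 3: crossing 2x5. Both 1&5? no. Sum: 0
Gen 4: crossing 3x4. Both 1&5? no. Sum: 0
Gen 5: crossing 4x3. Both 1&5? no. Sum: 0
Gen 6: 1 under 5. Both 1&5? yes. Contrib: -1. Sum: -1
Gen 7: crossing 1x2. Both 1&5? no. Sum: -1
Gen 8: crossing 3x4. Both 1&5? no. Sum: -1
Gen 9: crossing 1x4. Both 1&5? no. Sum: -1
Gen 10: crossing 2x4. Both 1&5? no. Sum: -1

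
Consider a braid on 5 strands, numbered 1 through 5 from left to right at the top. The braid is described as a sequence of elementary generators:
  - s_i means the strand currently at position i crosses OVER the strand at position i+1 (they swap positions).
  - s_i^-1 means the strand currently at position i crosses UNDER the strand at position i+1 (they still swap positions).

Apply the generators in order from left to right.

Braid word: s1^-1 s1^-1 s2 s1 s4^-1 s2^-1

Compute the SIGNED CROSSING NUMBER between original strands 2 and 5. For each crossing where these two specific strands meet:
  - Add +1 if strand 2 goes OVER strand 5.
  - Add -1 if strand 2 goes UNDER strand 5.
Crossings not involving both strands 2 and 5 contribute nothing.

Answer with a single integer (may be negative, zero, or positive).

Answer: 0

Derivation:
Gen 1: crossing 1x2. Both 2&5? no. Sum: 0
Gen 2: crossing 2x1. Both 2&5? no. Sum: 0
Gen 3: crossing 2x3. Both 2&5? no. Sum: 0
Gen 4: crossing 1x3. Both 2&5? no. Sum: 0
Gen 5: crossing 4x5. Both 2&5? no. Sum: 0
Gen 6: crossing 1x2. Both 2&5? no. Sum: 0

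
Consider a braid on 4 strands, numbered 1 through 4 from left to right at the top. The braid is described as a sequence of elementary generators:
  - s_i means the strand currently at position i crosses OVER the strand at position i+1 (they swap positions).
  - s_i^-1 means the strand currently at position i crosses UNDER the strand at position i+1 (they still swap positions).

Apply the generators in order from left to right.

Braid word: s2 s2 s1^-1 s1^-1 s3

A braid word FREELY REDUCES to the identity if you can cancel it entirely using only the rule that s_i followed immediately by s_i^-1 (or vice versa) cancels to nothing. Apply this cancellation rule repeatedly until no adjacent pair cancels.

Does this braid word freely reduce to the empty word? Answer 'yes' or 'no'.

Gen 1 (s2): push. Stack: [s2]
Gen 2 (s2): push. Stack: [s2 s2]
Gen 3 (s1^-1): push. Stack: [s2 s2 s1^-1]
Gen 4 (s1^-1): push. Stack: [s2 s2 s1^-1 s1^-1]
Gen 5 (s3): push. Stack: [s2 s2 s1^-1 s1^-1 s3]
Reduced word: s2 s2 s1^-1 s1^-1 s3

Answer: no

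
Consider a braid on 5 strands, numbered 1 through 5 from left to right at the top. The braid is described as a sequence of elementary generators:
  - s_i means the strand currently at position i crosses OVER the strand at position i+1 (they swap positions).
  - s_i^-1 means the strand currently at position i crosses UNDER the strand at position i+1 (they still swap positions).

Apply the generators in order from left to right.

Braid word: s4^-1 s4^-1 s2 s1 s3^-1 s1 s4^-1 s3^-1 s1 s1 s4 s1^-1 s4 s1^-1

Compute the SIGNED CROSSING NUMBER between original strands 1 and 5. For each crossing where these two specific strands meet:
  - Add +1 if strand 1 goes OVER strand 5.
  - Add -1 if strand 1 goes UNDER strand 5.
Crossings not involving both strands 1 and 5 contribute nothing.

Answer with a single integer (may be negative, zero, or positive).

Answer: 0

Derivation:
Gen 1: crossing 4x5. Both 1&5? no. Sum: 0
Gen 2: crossing 5x4. Both 1&5? no. Sum: 0
Gen 3: crossing 2x3. Both 1&5? no. Sum: 0
Gen 4: crossing 1x3. Both 1&5? no. Sum: 0
Gen 5: crossing 2x4. Both 1&5? no. Sum: 0
Gen 6: crossing 3x1. Both 1&5? no. Sum: 0
Gen 7: crossing 2x5. Both 1&5? no. Sum: 0
Gen 8: crossing 4x5. Both 1&5? no. Sum: 0
Gen 9: crossing 1x3. Both 1&5? no. Sum: 0
Gen 10: crossing 3x1. Both 1&5? no. Sum: 0
Gen 11: crossing 4x2. Both 1&5? no. Sum: 0
Gen 12: crossing 1x3. Both 1&5? no. Sum: 0
Gen 13: crossing 2x4. Both 1&5? no. Sum: 0
Gen 14: crossing 3x1. Both 1&5? no. Sum: 0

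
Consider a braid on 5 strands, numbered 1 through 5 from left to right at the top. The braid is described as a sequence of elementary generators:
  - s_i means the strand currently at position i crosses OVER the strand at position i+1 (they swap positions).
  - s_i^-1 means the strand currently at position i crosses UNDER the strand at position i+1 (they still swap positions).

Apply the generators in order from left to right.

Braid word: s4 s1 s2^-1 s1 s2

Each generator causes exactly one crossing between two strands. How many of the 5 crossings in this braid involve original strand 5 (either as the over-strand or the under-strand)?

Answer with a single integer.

Answer: 1

Derivation:
Gen 1: crossing 4x5. Involves strand 5? yes. Count so far: 1
Gen 2: crossing 1x2. Involves strand 5? no. Count so far: 1
Gen 3: crossing 1x3. Involves strand 5? no. Count so far: 1
Gen 4: crossing 2x3. Involves strand 5? no. Count so far: 1
Gen 5: crossing 2x1. Involves strand 5? no. Count so far: 1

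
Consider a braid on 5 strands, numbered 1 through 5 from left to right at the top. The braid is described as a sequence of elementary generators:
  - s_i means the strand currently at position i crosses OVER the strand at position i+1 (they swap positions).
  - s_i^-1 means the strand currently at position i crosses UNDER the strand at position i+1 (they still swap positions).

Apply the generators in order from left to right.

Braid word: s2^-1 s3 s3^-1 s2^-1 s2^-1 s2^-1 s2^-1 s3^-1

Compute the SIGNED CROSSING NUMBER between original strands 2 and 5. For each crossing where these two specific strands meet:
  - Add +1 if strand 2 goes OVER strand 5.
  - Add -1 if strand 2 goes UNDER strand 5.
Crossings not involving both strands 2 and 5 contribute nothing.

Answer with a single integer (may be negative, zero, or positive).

Gen 1: crossing 2x3. Both 2&5? no. Sum: 0
Gen 2: crossing 2x4. Both 2&5? no. Sum: 0
Gen 3: crossing 4x2. Both 2&5? no. Sum: 0
Gen 4: crossing 3x2. Both 2&5? no. Sum: 0
Gen 5: crossing 2x3. Both 2&5? no. Sum: 0
Gen 6: crossing 3x2. Both 2&5? no. Sum: 0
Gen 7: crossing 2x3. Both 2&5? no. Sum: 0
Gen 8: crossing 2x4. Both 2&5? no. Sum: 0

Answer: 0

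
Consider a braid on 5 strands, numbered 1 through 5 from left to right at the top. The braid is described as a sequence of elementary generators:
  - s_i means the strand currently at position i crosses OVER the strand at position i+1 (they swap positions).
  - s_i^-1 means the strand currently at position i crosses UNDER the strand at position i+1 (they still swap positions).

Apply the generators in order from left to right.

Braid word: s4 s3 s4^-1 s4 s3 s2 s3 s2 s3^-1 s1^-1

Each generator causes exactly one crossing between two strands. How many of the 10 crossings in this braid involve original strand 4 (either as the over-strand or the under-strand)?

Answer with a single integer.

Gen 1: crossing 4x5. Involves strand 4? yes. Count so far: 1
Gen 2: crossing 3x5. Involves strand 4? no. Count so far: 1
Gen 3: crossing 3x4. Involves strand 4? yes. Count so far: 2
Gen 4: crossing 4x3. Involves strand 4? yes. Count so far: 3
Gen 5: crossing 5x3. Involves strand 4? no. Count so far: 3
Gen 6: crossing 2x3. Involves strand 4? no. Count so far: 3
Gen 7: crossing 2x5. Involves strand 4? no. Count so far: 3
Gen 8: crossing 3x5. Involves strand 4? no. Count so far: 3
Gen 9: crossing 3x2. Involves strand 4? no. Count so far: 3
Gen 10: crossing 1x5. Involves strand 4? no. Count so far: 3

Answer: 3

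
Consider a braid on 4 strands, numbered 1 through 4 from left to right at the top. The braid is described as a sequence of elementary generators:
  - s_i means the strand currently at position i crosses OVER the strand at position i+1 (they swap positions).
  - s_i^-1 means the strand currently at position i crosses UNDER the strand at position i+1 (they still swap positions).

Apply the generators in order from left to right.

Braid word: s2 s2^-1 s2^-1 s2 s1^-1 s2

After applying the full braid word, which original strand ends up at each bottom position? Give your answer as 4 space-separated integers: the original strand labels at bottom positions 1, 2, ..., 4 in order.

Gen 1 (s2): strand 2 crosses over strand 3. Perm now: [1 3 2 4]
Gen 2 (s2^-1): strand 3 crosses under strand 2. Perm now: [1 2 3 4]
Gen 3 (s2^-1): strand 2 crosses under strand 3. Perm now: [1 3 2 4]
Gen 4 (s2): strand 3 crosses over strand 2. Perm now: [1 2 3 4]
Gen 5 (s1^-1): strand 1 crosses under strand 2. Perm now: [2 1 3 4]
Gen 6 (s2): strand 1 crosses over strand 3. Perm now: [2 3 1 4]

Answer: 2 3 1 4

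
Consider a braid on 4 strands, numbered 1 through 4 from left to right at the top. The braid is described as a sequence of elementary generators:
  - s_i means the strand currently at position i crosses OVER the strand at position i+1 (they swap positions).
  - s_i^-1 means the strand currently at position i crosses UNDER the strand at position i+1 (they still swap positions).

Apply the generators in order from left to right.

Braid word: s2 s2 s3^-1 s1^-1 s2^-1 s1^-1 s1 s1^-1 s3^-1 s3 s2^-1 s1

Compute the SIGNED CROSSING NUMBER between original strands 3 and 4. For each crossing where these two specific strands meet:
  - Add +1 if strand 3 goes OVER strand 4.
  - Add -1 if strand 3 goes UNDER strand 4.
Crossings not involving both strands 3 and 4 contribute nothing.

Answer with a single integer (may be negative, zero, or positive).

Answer: -1

Derivation:
Gen 1: crossing 2x3. Both 3&4? no. Sum: 0
Gen 2: crossing 3x2. Both 3&4? no. Sum: 0
Gen 3: 3 under 4. Both 3&4? yes. Contrib: -1. Sum: -1
Gen 4: crossing 1x2. Both 3&4? no. Sum: -1
Gen 5: crossing 1x4. Both 3&4? no. Sum: -1
Gen 6: crossing 2x4. Both 3&4? no. Sum: -1
Gen 7: crossing 4x2. Both 3&4? no. Sum: -1
Gen 8: crossing 2x4. Both 3&4? no. Sum: -1
Gen 9: crossing 1x3. Both 3&4? no. Sum: -1
Gen 10: crossing 3x1. Both 3&4? no. Sum: -1
Gen 11: crossing 2x1. Both 3&4? no. Sum: -1
Gen 12: crossing 4x1. Both 3&4? no. Sum: -1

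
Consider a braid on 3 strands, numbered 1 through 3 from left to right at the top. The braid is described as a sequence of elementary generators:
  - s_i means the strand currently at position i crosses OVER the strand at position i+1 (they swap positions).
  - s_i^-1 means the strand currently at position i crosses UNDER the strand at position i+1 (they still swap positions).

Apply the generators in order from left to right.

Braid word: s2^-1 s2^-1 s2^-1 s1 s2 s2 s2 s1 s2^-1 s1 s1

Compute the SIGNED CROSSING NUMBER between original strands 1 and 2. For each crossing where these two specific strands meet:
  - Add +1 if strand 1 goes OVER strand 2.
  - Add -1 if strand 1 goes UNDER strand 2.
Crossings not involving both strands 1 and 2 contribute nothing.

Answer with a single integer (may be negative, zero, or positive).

Answer: 1

Derivation:
Gen 1: crossing 2x3. Both 1&2? no. Sum: 0
Gen 2: crossing 3x2. Both 1&2? no. Sum: 0
Gen 3: crossing 2x3. Both 1&2? no. Sum: 0
Gen 4: crossing 1x3. Both 1&2? no. Sum: 0
Gen 5: 1 over 2. Both 1&2? yes. Contrib: +1. Sum: 1
Gen 6: 2 over 1. Both 1&2? yes. Contrib: -1. Sum: 0
Gen 7: 1 over 2. Both 1&2? yes. Contrib: +1. Sum: 1
Gen 8: crossing 3x2. Both 1&2? no. Sum: 1
Gen 9: crossing 3x1. Both 1&2? no. Sum: 1
Gen 10: 2 over 1. Both 1&2? yes. Contrib: -1. Sum: 0
Gen 11: 1 over 2. Both 1&2? yes. Contrib: +1. Sum: 1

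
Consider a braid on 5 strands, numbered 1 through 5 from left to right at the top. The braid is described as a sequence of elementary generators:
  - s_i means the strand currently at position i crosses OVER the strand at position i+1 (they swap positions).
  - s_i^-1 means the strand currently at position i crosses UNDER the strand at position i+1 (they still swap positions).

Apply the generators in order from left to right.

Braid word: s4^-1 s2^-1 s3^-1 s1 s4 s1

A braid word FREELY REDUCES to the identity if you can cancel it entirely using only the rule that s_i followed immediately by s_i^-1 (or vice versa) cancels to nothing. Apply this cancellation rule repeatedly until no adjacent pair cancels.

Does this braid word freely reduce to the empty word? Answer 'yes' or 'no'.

Gen 1 (s4^-1): push. Stack: [s4^-1]
Gen 2 (s2^-1): push. Stack: [s4^-1 s2^-1]
Gen 3 (s3^-1): push. Stack: [s4^-1 s2^-1 s3^-1]
Gen 4 (s1): push. Stack: [s4^-1 s2^-1 s3^-1 s1]
Gen 5 (s4): push. Stack: [s4^-1 s2^-1 s3^-1 s1 s4]
Gen 6 (s1): push. Stack: [s4^-1 s2^-1 s3^-1 s1 s4 s1]
Reduced word: s4^-1 s2^-1 s3^-1 s1 s4 s1

Answer: no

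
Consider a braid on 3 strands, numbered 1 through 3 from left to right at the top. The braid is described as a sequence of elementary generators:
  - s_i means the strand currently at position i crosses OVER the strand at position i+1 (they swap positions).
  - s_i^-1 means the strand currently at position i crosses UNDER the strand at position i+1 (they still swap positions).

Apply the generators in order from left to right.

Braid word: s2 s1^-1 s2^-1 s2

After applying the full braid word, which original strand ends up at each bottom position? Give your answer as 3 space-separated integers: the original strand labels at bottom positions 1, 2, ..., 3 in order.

Answer: 3 1 2

Derivation:
Gen 1 (s2): strand 2 crosses over strand 3. Perm now: [1 3 2]
Gen 2 (s1^-1): strand 1 crosses under strand 3. Perm now: [3 1 2]
Gen 3 (s2^-1): strand 1 crosses under strand 2. Perm now: [3 2 1]
Gen 4 (s2): strand 2 crosses over strand 1. Perm now: [3 1 2]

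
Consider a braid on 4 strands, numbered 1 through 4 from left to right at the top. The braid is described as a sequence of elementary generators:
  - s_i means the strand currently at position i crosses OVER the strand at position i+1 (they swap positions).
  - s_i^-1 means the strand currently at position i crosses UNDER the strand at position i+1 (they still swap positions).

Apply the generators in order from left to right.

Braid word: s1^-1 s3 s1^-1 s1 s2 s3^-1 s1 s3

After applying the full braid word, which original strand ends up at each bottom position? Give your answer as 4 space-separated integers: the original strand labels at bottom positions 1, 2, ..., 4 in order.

Gen 1 (s1^-1): strand 1 crosses under strand 2. Perm now: [2 1 3 4]
Gen 2 (s3): strand 3 crosses over strand 4. Perm now: [2 1 4 3]
Gen 3 (s1^-1): strand 2 crosses under strand 1. Perm now: [1 2 4 3]
Gen 4 (s1): strand 1 crosses over strand 2. Perm now: [2 1 4 3]
Gen 5 (s2): strand 1 crosses over strand 4. Perm now: [2 4 1 3]
Gen 6 (s3^-1): strand 1 crosses under strand 3. Perm now: [2 4 3 1]
Gen 7 (s1): strand 2 crosses over strand 4. Perm now: [4 2 3 1]
Gen 8 (s3): strand 3 crosses over strand 1. Perm now: [4 2 1 3]

Answer: 4 2 1 3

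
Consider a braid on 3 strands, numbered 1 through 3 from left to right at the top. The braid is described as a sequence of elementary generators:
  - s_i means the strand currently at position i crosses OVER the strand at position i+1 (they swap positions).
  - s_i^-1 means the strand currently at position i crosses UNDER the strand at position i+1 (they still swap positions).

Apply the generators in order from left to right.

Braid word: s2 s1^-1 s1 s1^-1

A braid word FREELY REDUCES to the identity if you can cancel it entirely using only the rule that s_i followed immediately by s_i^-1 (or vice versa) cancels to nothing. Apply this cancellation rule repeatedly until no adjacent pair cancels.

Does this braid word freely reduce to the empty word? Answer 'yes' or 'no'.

Answer: no

Derivation:
Gen 1 (s2): push. Stack: [s2]
Gen 2 (s1^-1): push. Stack: [s2 s1^-1]
Gen 3 (s1): cancels prior s1^-1. Stack: [s2]
Gen 4 (s1^-1): push. Stack: [s2 s1^-1]
Reduced word: s2 s1^-1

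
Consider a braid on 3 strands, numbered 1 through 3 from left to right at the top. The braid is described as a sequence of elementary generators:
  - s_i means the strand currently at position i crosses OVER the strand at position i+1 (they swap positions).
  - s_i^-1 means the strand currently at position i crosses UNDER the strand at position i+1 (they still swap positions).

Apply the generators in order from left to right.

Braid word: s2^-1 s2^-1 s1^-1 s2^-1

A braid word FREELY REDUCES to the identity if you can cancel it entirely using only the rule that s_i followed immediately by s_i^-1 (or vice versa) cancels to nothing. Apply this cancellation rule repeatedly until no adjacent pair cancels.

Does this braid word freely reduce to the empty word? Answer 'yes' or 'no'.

Gen 1 (s2^-1): push. Stack: [s2^-1]
Gen 2 (s2^-1): push. Stack: [s2^-1 s2^-1]
Gen 3 (s1^-1): push. Stack: [s2^-1 s2^-1 s1^-1]
Gen 4 (s2^-1): push. Stack: [s2^-1 s2^-1 s1^-1 s2^-1]
Reduced word: s2^-1 s2^-1 s1^-1 s2^-1

Answer: no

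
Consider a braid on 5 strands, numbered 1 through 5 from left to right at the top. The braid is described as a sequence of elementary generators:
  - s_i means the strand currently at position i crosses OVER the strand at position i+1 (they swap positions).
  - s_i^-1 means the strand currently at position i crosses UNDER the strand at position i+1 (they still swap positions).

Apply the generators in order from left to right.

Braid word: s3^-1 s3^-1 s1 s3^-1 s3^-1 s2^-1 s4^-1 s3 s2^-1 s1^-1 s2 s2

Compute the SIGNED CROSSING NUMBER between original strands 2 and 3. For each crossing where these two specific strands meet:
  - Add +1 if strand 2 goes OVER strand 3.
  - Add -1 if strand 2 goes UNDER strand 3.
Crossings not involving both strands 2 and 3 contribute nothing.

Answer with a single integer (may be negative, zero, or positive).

Answer: 0

Derivation:
Gen 1: crossing 3x4. Both 2&3? no. Sum: 0
Gen 2: crossing 4x3. Both 2&3? no. Sum: 0
Gen 3: crossing 1x2. Both 2&3? no. Sum: 0
Gen 4: crossing 3x4. Both 2&3? no. Sum: 0
Gen 5: crossing 4x3. Both 2&3? no. Sum: 0
Gen 6: crossing 1x3. Both 2&3? no. Sum: 0
Gen 7: crossing 4x5. Both 2&3? no. Sum: 0
Gen 8: crossing 1x5. Both 2&3? no. Sum: 0
Gen 9: crossing 3x5. Both 2&3? no. Sum: 0
Gen 10: crossing 2x5. Both 2&3? no. Sum: 0
Gen 11: 2 over 3. Both 2&3? yes. Contrib: +1. Sum: 1
Gen 12: 3 over 2. Both 2&3? yes. Contrib: -1. Sum: 0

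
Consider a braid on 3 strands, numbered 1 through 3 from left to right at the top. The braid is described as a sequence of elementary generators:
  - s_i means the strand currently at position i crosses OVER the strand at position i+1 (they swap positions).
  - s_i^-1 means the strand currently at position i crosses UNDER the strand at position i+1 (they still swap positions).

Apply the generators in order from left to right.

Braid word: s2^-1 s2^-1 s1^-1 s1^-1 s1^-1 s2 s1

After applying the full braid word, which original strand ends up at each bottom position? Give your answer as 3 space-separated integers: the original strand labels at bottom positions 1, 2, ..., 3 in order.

Gen 1 (s2^-1): strand 2 crosses under strand 3. Perm now: [1 3 2]
Gen 2 (s2^-1): strand 3 crosses under strand 2. Perm now: [1 2 3]
Gen 3 (s1^-1): strand 1 crosses under strand 2. Perm now: [2 1 3]
Gen 4 (s1^-1): strand 2 crosses under strand 1. Perm now: [1 2 3]
Gen 5 (s1^-1): strand 1 crosses under strand 2. Perm now: [2 1 3]
Gen 6 (s2): strand 1 crosses over strand 3. Perm now: [2 3 1]
Gen 7 (s1): strand 2 crosses over strand 3. Perm now: [3 2 1]

Answer: 3 2 1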